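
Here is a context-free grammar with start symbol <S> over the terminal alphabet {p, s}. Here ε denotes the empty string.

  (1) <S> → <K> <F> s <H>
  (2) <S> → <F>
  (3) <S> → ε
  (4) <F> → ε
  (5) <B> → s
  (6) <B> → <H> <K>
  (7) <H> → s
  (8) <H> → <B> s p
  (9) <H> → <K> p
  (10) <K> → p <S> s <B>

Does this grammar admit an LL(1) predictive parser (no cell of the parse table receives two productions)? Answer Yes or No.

FIRST(<S>) = {ε, p}
FIRST(<F>) = {ε}
FIRST(<B>) = {p, s}
FIRST(<H>) = {p, s}
FIRST(<K>) = {p}
FOLLOW(<S>) = {$, s}
FOLLOW(<F>) = {$, s}
FOLLOW(<B>) = {p, s}
FOLLOW(<H>) = {$, p, s}
FOLLOW(<K>) = {p, s}
Cell M[<B>, s] receives both <B> → s and <B> → <H> <K> — the grammar is not LL(1).

No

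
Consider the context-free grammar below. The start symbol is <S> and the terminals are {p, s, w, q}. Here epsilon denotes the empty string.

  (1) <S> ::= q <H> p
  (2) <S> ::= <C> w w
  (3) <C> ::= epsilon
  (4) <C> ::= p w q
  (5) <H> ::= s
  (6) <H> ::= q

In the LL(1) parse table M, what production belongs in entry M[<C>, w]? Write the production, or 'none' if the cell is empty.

<C> ::= epsilon

FIRST(<C>) = {epsilon, p}
FIRST(<H>) = {q, s}
FIRST(<S>) = {p, q, w}  (via <C> w w)
FOLLOW(<S>) includes $ since <S> is the start symbol.
FOLLOW(<C>): in <S>::=<C> w w, <C> is followed by w w with FIRST {w}. Thus FOLLOW(<C>) = {w}.
For <C> ::= epsilon: FIRST(epsilon) = {epsilon}, so it goes in M[<C>, t] for t ∈ {}; since epsilon ∈ FIRST, also for every t ∈ FOLLOW(<C>) = {w}.
For <C> ::= p w q: FIRST(p w q) = {p}, so it goes in M[<C>, t] for t ∈ {p}.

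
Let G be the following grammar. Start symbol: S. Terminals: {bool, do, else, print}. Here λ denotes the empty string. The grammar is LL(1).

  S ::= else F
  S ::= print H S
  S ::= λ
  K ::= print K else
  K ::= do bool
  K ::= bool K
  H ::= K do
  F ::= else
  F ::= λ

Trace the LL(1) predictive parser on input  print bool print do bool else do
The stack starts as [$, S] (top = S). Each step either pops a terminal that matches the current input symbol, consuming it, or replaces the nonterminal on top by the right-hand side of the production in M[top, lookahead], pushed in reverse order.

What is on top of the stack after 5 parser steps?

K

step 1: stack=$ S  input=print bool print do bool else do $  — expand S ::= print H S
step 2: stack=$ S H print  input=print bool print do bool else do $  — match print
step 3: stack=$ S H  input=bool print do bool else do $  — expand H ::= K do
step 4: stack=$ S do K  input=bool print do bool else do $  — expand K ::= bool K
step 5: stack=$ S do K bool  input=bool print do bool else do $  — match bool
Stack after step 5: $ S do K (top = K).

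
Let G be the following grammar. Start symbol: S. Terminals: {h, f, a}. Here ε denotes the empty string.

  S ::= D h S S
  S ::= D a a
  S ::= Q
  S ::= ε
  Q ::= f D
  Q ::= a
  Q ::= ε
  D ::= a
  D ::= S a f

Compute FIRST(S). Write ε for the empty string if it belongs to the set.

FIRST(Q) = {ε, a, f}
FIRST(S) = {ε, a, f}  (via D h S S, D a a, Q)
FIRST(D) = {a, f}  (via S a f)

{ε, a, f}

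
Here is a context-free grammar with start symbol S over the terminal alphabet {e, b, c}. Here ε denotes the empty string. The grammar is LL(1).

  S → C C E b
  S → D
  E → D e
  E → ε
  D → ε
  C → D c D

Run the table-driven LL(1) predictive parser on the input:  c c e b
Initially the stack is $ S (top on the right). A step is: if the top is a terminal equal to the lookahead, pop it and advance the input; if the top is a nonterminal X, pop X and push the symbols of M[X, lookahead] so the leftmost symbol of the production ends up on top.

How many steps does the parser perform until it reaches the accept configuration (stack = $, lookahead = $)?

13

step 1: stack=$ S  input=c c e b $  — expand S → C C E b
step 2: stack=$ b E C C  input=c c e b $  — expand C → D c D
step 3: stack=$ b E C D c D  input=c c e b $  — expand D → ε
step 4: stack=$ b E C D c  input=c c e b $  — match c
step 5: stack=$ b E C D  input=c e b $  — expand D → ε
step 6: stack=$ b E C  input=c e b $  — expand C → D c D
step 7: stack=$ b E D c D  input=c e b $  — expand D → ε
step 8: stack=$ b E D c  input=c e b $  — match c
step 9: stack=$ b E D  input=e b $  — expand D → ε
step 10: stack=$ b E  input=e b $  — expand E → D e
step 11: stack=$ b e D  input=e b $  — expand D → ε
step 12: stack=$ b e  input=e b $  — match e
step 13: stack=$ b  input=b $  — match b
Accept reached after 13 steps.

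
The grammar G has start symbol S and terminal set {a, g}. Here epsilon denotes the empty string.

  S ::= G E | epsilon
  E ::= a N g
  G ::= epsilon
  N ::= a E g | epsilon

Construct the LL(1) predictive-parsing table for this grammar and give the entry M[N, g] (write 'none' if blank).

N ::= epsilon

FIRST(E): from E::=a N g we get {a}. So FIRST(E) = {a}.
FIRST(G): from G::=epsilon we get {epsilon}. So FIRST(G) = {epsilon}.
FIRST(N): from N::=a E g we get {a}; from N::=epsilon we get {epsilon}. So FIRST(N) = {epsilon, a}.
FIRST(S): from S::=G E we get {a}; from S::=epsilon we get {epsilon}. So FIRST(S) = {epsilon, a}.
FOLLOW(S) includes $ since S is the start symbol.
FOLLOW(N): in E::=a N g, N is followed by g with FIRST {g}. Thus FOLLOW(N) = {g}.
For N ::= a E g: FIRST(a E g) = {a}, so it goes in M[N, t] for t ∈ {a}.
For N ::= epsilon: FIRST(epsilon) = {epsilon}, so it goes in M[N, t] for t ∈ {}; since epsilon ∈ FIRST, also for every t ∈ FOLLOW(N) = {g}.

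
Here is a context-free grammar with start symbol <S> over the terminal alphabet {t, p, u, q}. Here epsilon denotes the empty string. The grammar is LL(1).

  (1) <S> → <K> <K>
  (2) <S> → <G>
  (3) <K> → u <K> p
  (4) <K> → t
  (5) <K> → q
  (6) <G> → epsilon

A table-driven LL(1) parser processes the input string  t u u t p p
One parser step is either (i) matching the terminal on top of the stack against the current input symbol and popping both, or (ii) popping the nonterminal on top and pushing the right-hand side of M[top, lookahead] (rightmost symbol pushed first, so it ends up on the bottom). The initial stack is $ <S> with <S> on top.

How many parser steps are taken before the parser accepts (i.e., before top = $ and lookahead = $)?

      Stack        Input          Action
   1  $ <S>        t u u t p p $  expand <S> → <K> <K>
   2  $ <K> <K>    t u u t p p $  expand <K> → t
   3  $ <K> t      t u u t p p $  match t
   4  $ <K>        u u t p p $    expand <K> → u <K> p
   5  $ p <K> u    u u t p p $    match u
   6  $ p <K>      u t p p $      expand <K> → u <K> p
   7  $ p p <K> u  u t p p $      match u
   8  $ p p <K>    t p p $        expand <K> → t
   9  $ p p t      t p p $        match t
  10  $ p p        p p $          match p
  11  $ p          p $            match p
Accept reached after 11 steps.

11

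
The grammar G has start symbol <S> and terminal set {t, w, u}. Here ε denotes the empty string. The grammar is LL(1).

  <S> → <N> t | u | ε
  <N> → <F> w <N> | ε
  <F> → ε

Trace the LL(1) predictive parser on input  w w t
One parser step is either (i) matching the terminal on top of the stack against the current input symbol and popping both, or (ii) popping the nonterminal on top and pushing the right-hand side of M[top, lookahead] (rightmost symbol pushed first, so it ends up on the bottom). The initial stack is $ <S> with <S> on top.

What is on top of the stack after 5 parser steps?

     Stack          Input    Action
  1  $ <S>          w w t $  expand <S> → <N> t
  2  $ t <N>        w w t $  expand <N> → <F> w <N>
  3  $ t <N> w <F>  w w t $  expand <F> → ε
  4  $ t <N> w      w w t $  match w
  5  $ t <N>        w t $    expand <N> → <F> w <N>
Stack after step 5: $ t <N> w <F> (top = <F>).

<F>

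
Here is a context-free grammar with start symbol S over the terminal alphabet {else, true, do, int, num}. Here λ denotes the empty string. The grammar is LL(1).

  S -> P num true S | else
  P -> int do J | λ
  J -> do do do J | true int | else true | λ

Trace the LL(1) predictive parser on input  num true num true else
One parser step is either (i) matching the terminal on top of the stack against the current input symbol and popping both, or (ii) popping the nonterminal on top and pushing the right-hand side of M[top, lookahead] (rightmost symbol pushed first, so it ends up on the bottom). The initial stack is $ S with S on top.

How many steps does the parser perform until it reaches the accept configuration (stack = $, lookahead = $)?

      Stack           Input                     Action
   1  $ S             num true num true else $  expand S -> P num true S
   2  $ S true num P  num true num true else $  expand P -> λ
   3  $ S true num    num true num true else $  match num
   4  $ S true        true num true else $      match true
   5  $ S             num true else $           expand S -> P num true S
   6  $ S true num P  num true else $           expand P -> λ
   7  $ S true num    num true else $           match num
   8  $ S true        true else $               match true
   9  $ S             else $                    expand S -> else
  10  $ else          else $                    match else
Accept reached after 10 steps.

10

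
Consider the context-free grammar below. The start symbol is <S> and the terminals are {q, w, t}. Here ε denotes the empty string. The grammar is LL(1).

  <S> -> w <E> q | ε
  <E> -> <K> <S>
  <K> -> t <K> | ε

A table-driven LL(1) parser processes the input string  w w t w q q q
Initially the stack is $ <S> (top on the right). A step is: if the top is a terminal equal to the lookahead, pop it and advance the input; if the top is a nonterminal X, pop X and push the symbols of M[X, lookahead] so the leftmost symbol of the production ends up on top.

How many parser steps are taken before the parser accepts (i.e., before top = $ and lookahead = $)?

18

step 1: stack=$ <S>  input=w w t w q q q $  — expand <S> -> w <E> q
step 2: stack=$ q <E> w  input=w w t w q q q $  — match w
step 3: stack=$ q <E>  input=w t w q q q $  — expand <E> -> <K> <S>
step 4: stack=$ q <S> <K>  input=w t w q q q $  — expand <K> -> ε
step 5: stack=$ q <S>  input=w t w q q q $  — expand <S> -> w <E> q
step 6: stack=$ q q <E> w  input=w t w q q q $  — match w
step 7: stack=$ q q <E>  input=t w q q q $  — expand <E> -> <K> <S>
step 8: stack=$ q q <S> <K>  input=t w q q q $  — expand <K> -> t <K>
step 9: stack=$ q q <S> <K> t  input=t w q q q $  — match t
step 10: stack=$ q q <S> <K>  input=w q q q $  — expand <K> -> ε
step 11: stack=$ q q <S>  input=w q q q $  — expand <S> -> w <E> q
step 12: stack=$ q q q <E> w  input=w q q q $  — match w
step 13: stack=$ q q q <E>  input=q q q $  — expand <E> -> <K> <S>
step 14: stack=$ q q q <S> <K>  input=q q q $  — expand <K> -> ε
step 15: stack=$ q q q <S>  input=q q q $  — expand <S> -> ε
step 16: stack=$ q q q  input=q q q $  — match q
step 17: stack=$ q q  input=q q $  — match q
step 18: stack=$ q  input=q $  — match q
Accept reached after 18 steps.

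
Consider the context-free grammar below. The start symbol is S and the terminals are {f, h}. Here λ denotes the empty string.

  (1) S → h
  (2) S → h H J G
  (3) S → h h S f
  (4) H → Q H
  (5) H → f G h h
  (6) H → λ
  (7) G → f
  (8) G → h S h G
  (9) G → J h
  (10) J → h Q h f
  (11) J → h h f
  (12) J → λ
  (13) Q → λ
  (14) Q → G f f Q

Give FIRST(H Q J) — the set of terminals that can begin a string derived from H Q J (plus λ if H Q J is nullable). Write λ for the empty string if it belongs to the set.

{λ, f, h}

FIRST(S): from S→h we get {h}; from S→h H J G we get {h}; from S→h h S f we get {h}. So FIRST(S) = {h}.
FIRST(J): from J→h Q h f we get {h}; from J→h h f we get {h}; from J→λ we get {λ}. So FIRST(J) = {λ, h}.
FIRST(G): from G→f we get {f}; from G→h S h G we get {h}; from G→J h we get {h}. So FIRST(G) = {f, h}.
FIRST(Q): from Q→λ we get {λ}; from Q→G f f Q we get {f, h}. So FIRST(Q) = {λ, f, h}.
FIRST(H): from H→Q H we get {λ, f, h}; from H→f G h h we get {f}; from H→λ we get {λ}. So FIRST(H) = {λ, f, h}.
FIRST(H Q J): take FIRST of each symbol in turn, carrying on past any symbol whose FIRST contains λ; result {λ, f, h}.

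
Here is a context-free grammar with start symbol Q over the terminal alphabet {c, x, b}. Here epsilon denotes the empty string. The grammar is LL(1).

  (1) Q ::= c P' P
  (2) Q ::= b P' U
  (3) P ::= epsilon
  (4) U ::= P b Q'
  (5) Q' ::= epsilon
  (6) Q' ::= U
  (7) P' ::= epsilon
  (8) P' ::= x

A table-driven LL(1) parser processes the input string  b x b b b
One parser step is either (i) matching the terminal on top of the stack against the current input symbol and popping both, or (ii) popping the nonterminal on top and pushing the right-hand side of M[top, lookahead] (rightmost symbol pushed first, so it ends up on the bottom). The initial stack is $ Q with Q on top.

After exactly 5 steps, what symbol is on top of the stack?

step 1: stack=$ Q  input=b x b b b $  — expand Q ::= b P' U
step 2: stack=$ U P' b  input=b x b b b $  — match b
step 3: stack=$ U P'  input=x b b b $  — expand P' ::= x
step 4: stack=$ U x  input=x b b b $  — match x
step 5: stack=$ U  input=b b b $  — expand U ::= P b Q'
Stack after step 5: $ Q' b P (top = P).

P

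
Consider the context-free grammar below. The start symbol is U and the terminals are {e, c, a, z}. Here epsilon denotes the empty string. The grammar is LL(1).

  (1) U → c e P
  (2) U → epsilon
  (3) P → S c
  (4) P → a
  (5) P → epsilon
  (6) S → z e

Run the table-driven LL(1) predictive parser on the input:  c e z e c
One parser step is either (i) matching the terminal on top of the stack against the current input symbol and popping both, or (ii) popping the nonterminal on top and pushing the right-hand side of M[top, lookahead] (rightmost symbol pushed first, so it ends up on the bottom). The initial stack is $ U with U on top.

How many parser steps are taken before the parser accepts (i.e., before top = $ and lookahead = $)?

8

step 1: stack=$ U  input=c e z e c $  — expand U → c e P
step 2: stack=$ P e c  input=c e z e c $  — match c
step 3: stack=$ P e  input=e z e c $  — match e
step 4: stack=$ P  input=z e c $  — expand P → S c
step 5: stack=$ c S  input=z e c $  — expand S → z e
step 6: stack=$ c e z  input=z e c $  — match z
step 7: stack=$ c e  input=e c $  — match e
step 8: stack=$ c  input=c $  — match c
Accept reached after 8 steps.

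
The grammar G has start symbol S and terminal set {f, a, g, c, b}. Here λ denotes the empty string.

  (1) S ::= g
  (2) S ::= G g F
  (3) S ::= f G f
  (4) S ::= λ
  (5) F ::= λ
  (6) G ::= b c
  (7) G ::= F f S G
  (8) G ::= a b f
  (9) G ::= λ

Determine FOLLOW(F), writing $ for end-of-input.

FIRST(F): from F::=λ we get {λ}. So FIRST(F) = {λ}.
FIRST(G): from G::=b c we get {b}; from G::=F f S G we get {f}; from G::=a b f we get {a}; from G::=λ we get {λ}. So FIRST(G) = {λ, a, b, f}.
FIRST(S): from S::=g we get {g}; from S::=G g F we get {a, b, f, g}; from S::=f G f we get {f}; from S::=λ we get {λ}. So FIRST(S) = {λ, a, b, f, g}.
FOLLOW(S) includes $ since S is the start symbol.
FOLLOW(G): in S::=G g F, G is followed by g F with FIRST {g}; in S::=f G f, G is followed by f with FIRST {f}; in G::=F f S G, the suffix after G is empty (adds nothing new). Thus FOLLOW(G) = {f, g}.
FOLLOW(S): in G::=F f S G, S is followed by G with FIRST {λ, a, b, f}; in G::=F f S G, the suffix after S is nullable, so FOLLOW(S) ⊇ FOLLOW(G) = {f, g}. Thus FOLLOW(S) = {$, a, b, f, g}.
FOLLOW(F): in S::=G g F, the suffix after F is empty, so FOLLOW(F) ⊇ FOLLOW(S) = {$, a, b, f, g}; in G::=F f S G, F is followed by f S G with FIRST {f}. Thus FOLLOW(F) = {$, a, b, f, g}.

{$, a, b, f, g}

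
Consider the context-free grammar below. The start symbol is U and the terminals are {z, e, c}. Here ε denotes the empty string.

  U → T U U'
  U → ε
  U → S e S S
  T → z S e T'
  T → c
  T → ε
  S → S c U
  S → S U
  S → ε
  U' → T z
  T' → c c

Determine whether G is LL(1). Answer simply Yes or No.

No

FIRST(U) = {ε, c, e, z}
FIRST(T) = {ε, c, z}
FIRST(S) = {ε, c, e, z}
FIRST(U') = {c, z}
FIRST(T') = {c}
FOLLOW(U) = {$, c, e, z}
FOLLOW(T) = {c, e, z}
FOLLOW(S) = {$, c, e, z}
FOLLOW(U') = {$, c, e, z}
FOLLOW(T') = {c, e, z}
Cell M[S, $] receives both S → S U and S → ε — the grammar is not LL(1).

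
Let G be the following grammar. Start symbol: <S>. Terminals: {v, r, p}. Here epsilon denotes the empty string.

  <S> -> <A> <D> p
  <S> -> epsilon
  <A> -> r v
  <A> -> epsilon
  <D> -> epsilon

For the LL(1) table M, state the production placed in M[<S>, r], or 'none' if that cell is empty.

FIRST(<A>) = {epsilon, r}
FIRST(<D>) = {epsilon}
FIRST(<S>) = {epsilon, p, r}  (via <A> <D> p)
FOLLOW(<S>) includes $ since <S> is the start symbol.
FOLLOW(<S>): <S> appears on no right-hand side. Thus FOLLOW(<S>) = {$}.
For <S> -> <A> <D> p: FIRST(<A> <D> p) = {p, r}, so it goes in M[<S>, t] for t ∈ {p, r}.
For <S> -> epsilon: FIRST(epsilon) = {epsilon}, so it goes in M[<S>, t] for t ∈ {}; since epsilon ∈ FIRST, also for every t ∈ FOLLOW(<S>) = {$}.

<S> -> <A> <D> p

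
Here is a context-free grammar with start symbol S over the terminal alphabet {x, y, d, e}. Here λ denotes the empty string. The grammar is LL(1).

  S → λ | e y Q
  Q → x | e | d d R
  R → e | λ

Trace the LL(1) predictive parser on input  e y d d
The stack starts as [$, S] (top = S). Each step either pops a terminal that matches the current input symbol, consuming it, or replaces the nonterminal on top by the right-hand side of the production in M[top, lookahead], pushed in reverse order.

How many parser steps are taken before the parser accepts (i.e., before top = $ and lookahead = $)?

step 1: stack=$ S  input=e y d d $  — expand S → e y Q
step 2: stack=$ Q y e  input=e y d d $  — match e
step 3: stack=$ Q y  input=y d d $  — match y
step 4: stack=$ Q  input=d d $  — expand Q → d d R
step 5: stack=$ R d d  input=d d $  — match d
step 6: stack=$ R d  input=d $  — match d
step 7: stack=$ R  input=$  — expand R → λ
Accept reached after 7 steps.

7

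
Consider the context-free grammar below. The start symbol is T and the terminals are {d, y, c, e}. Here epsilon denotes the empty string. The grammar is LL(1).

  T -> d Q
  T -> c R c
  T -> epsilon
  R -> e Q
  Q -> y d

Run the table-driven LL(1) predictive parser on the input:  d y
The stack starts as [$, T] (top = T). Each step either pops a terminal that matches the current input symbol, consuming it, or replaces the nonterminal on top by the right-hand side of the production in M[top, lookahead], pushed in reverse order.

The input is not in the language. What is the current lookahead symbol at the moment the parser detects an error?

step 1: stack=$ T  input=d y $  — expand T -> d Q
step 2: stack=$ Q d  input=d y $  — match d
step 3: stack=$ Q  input=y $  — expand Q -> y d
step 4: stack=$ d y  input=y $  — match y
step 5: stack=$ d  input=$  — error: top is terminal d but lookahead is $

$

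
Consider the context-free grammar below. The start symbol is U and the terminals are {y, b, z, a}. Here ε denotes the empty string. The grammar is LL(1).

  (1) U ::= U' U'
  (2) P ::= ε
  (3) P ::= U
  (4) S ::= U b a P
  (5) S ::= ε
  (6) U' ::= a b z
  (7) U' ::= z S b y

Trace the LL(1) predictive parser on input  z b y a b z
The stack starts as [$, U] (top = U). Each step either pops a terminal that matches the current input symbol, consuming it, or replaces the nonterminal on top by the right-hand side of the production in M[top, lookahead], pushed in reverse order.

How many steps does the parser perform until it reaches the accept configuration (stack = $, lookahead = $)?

10

step 1: stack=$ U  input=z b y a b z $  — expand U ::= U' U'
step 2: stack=$ U' U'  input=z b y a b z $  — expand U' ::= z S b y
step 3: stack=$ U' y b S z  input=z b y a b z $  — match z
step 4: stack=$ U' y b S  input=b y a b z $  — expand S ::= ε
step 5: stack=$ U' y b  input=b y a b z $  — match b
step 6: stack=$ U' y  input=y a b z $  — match y
step 7: stack=$ U'  input=a b z $  — expand U' ::= a b z
step 8: stack=$ z b a  input=a b z $  — match a
step 9: stack=$ z b  input=b z $  — match b
step 10: stack=$ z  input=z $  — match z
Accept reached after 10 steps.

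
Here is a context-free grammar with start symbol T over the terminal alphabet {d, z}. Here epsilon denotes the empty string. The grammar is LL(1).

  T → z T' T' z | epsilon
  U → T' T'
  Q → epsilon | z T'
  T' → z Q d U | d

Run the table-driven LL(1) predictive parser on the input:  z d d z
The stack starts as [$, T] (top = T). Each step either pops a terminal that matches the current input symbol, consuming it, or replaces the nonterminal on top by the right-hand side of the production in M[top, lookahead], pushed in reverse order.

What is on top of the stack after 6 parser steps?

z

step 1: stack=$ T  input=z d d z $  — expand T → z T' T' z
step 2: stack=$ z T' T' z  input=z d d z $  — match z
step 3: stack=$ z T' T'  input=d d z $  — expand T' → d
step 4: stack=$ z T' d  input=d d z $  — match d
step 5: stack=$ z T'  input=d z $  — expand T' → d
step 6: stack=$ z d  input=d z $  — match d
Stack after step 6: $ z (top = z).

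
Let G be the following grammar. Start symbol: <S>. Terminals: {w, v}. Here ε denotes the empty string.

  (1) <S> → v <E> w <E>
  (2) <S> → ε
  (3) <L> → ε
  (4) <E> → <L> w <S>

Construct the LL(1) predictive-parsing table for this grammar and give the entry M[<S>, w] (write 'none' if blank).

<S> → ε

FIRST(<S>) = {ε, v}
FIRST(<L>) = {ε}
FIRST(<E>) = {w}  (via <L> w <S>)
FOLLOW(<S>) includes $ since <S> is the start symbol.
FOLLOW(<S>): in <E>→<L> w <S>, the suffix after <S> is empty, so FOLLOW(<S>) ⊇ FOLLOW(<E>) = {$, w}. Thus FOLLOW(<S>) = {$, w}.
FOLLOW(<E>): in <S>→v <E> w <E> (occurrence 1), <E> is followed by w <E> with FIRST {w}; in <S>→v <E> w <E> (occurrence 2), the suffix after <E> is empty, so FOLLOW(<E>) ⊇ FOLLOW(<S>) = {$, w}. Thus FOLLOW(<E>) = {$, w}.
For <S> → v <E> w <E>: FIRST(v <E> w <E>) = {v}, so it goes in M[<S>, t] for t ∈ {v}.
For <S> → ε: FIRST(ε) = {ε}, so it goes in M[<S>, t] for t ∈ {}; since ε ∈ FIRST, also for every t ∈ FOLLOW(<S>) = {$, w}.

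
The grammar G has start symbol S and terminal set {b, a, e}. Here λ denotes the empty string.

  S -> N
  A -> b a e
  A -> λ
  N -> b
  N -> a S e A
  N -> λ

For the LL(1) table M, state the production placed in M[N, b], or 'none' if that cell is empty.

FIRST(A): from A->b a e we get {b}; from A->λ we get {λ}. So FIRST(A) = {λ, b}.
FIRST(N): from N->b we get {b}; from N->a S e A we get {a}; from N->λ we get {λ}. So FIRST(N) = {λ, a, b}.
FIRST(S): from S->N we get {λ, a, b}. So FIRST(S) = {λ, a, b}.
FOLLOW(S) includes $ since S is the start symbol.
FOLLOW(S): in N->a S e A, S is followed by e A with FIRST {e}. Thus FOLLOW(S) = {$, e}.
FOLLOW(N): in S->N, the suffix after N is empty, so FOLLOW(N) ⊇ FOLLOW(S) = {$, e}. Thus FOLLOW(N) = {$, e}.
For N -> b: FIRST(b) = {b}, so it goes in M[N, t] for t ∈ {b}.
For N -> a S e A: FIRST(a S e A) = {a}, so it goes in M[N, t] for t ∈ {a}.
For N -> λ: FIRST(λ) = {λ}, so it goes in M[N, t] for t ∈ {}; since λ ∈ FIRST, also for every t ∈ FOLLOW(N) = {$, e}.

N -> b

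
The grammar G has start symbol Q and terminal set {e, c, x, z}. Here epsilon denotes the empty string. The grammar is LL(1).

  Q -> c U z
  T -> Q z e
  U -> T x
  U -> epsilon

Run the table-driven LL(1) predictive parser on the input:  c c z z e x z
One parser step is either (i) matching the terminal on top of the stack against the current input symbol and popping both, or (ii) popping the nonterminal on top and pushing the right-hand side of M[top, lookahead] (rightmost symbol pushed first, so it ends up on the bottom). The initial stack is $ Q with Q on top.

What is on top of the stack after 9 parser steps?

     Stack            Input            Action
  1  $ Q              c c z z e x z $  expand Q -> c U z
  2  $ z U c          c c z z e x z $  match c
  3  $ z U            c z z e x z $    expand U -> T x
  4  $ z x T          c z z e x z $    expand T -> Q z e
  5  $ z x e z Q      c z z e x z $    expand Q -> c U z
  6  $ z x e z z U c  c z z e x z $    match c
  7  $ z x e z z U    z z e x z $      expand U -> epsilon
  8  $ z x e z z      z z e x z $      match z
  9  $ z x e z        z e x z $        match z
Stack after step 9: $ z x e (top = e).

e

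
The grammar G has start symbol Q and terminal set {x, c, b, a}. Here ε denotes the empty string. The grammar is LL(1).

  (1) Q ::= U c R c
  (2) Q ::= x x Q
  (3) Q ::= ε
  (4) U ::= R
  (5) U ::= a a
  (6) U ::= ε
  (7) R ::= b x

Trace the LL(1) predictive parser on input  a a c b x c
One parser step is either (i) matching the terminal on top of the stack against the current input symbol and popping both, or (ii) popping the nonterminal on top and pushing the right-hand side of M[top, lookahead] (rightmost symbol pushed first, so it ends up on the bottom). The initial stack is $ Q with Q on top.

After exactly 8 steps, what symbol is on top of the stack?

c

     Stack        Input          Action
  1  $ Q          a a c b x c $  expand Q ::= U c R c
  2  $ c R c U    a a c b x c $  expand U ::= a a
  3  $ c R c a a  a a c b x c $  match a
  4  $ c R c a    a c b x c $    match a
  5  $ c R c      c b x c $      match c
  6  $ c R        b x c $        expand R ::= b x
  7  $ c x b      b x c $        match b
  8  $ c x        x c $          match x
Stack after step 8: $ c (top = c).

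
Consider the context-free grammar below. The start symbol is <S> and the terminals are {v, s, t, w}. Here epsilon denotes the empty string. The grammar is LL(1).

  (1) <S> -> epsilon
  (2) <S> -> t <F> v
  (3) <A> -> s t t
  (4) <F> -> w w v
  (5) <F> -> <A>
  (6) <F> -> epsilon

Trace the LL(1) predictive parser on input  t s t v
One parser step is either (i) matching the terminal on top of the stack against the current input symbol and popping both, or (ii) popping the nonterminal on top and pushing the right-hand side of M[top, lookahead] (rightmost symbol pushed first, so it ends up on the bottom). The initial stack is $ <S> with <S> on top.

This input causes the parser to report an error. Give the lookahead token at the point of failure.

v

     Stack      Input      Action
  1  $ <S>      t s t v $  expand <S> -> t <F> v
  2  $ v <F> t  t s t v $  match t
  3  $ v <F>    s t v $    expand <F> -> <A>
  4  $ v <A>    s t v $    expand <A> -> s t t
  5  $ v t t s  s t v $    match s
  6  $ v t t    t v $      match t
  7  $ v t      v $        error: top is terminal t but lookahead is v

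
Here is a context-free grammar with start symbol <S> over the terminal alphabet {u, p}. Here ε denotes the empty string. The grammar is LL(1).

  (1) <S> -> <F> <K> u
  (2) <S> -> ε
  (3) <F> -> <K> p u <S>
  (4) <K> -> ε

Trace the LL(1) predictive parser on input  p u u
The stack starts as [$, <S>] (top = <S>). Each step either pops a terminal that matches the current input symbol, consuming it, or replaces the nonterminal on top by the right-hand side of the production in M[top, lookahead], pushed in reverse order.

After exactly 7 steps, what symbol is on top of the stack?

u

     Stack                Input    Action
  1  $ <S>                p u u $  expand <S> -> <F> <K> u
  2  $ u <K> <F>          p u u $  expand <F> -> <K> p u <S>
  3  $ u <K> <S> u p <K>  p u u $  expand <K> -> ε
  4  $ u <K> <S> u p      p u u $  match p
  5  $ u <K> <S> u        u u $    match u
  6  $ u <K> <S>          u $      expand <S> -> ε
  7  $ u <K>              u $      expand <K> -> ε
Stack after step 7: $ u (top = u).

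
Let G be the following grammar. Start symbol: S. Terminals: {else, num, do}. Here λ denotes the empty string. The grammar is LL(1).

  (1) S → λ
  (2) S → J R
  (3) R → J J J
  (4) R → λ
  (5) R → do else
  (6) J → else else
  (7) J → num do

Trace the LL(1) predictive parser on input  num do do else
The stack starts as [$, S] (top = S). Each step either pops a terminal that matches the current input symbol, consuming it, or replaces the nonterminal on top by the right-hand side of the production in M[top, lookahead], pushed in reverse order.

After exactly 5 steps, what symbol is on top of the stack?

     Stack       Input             Action
  1  $ S         num do do else $  expand S → J R
  2  $ R J       num do do else $  expand J → num do
  3  $ R do num  num do do else $  match num
  4  $ R do      do do else $      match do
  5  $ R         do else $         expand R → do else
Stack after step 5: $ else do (top = do).

do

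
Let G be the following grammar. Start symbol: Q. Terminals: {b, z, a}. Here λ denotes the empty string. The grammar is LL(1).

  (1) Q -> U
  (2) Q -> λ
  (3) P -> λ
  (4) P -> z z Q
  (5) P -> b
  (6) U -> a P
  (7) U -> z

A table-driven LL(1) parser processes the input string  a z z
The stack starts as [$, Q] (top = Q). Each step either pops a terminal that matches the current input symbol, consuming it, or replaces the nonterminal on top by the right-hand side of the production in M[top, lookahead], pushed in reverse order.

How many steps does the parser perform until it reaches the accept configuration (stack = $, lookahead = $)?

7

     Stack    Input    Action
  1  $ Q      a z z $  expand Q -> U
  2  $ U      a z z $  expand U -> a P
  3  $ P a    a z z $  match a
  4  $ P      z z $    expand P -> z z Q
  5  $ Q z z  z z $    match z
  6  $ Q z    z $      match z
  7  $ Q      $        expand Q -> λ
Accept reached after 7 steps.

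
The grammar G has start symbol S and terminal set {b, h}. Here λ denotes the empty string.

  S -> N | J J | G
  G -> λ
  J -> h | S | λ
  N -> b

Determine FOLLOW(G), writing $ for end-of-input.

{$, b, h}

FIRST(G): from G->λ we get {λ}. So FIRST(G) = {λ}.
FIRST(N): from N->b we get {b}. So FIRST(N) = {b}.
FIRST(S): from S->N we get {b}; from S->J J we get {λ, b, h}; from S->G we get {λ}. So FIRST(S) = {λ, b, h}.
FIRST(J): from J->h we get {h}; from J->S we get {λ, b, h}; from J->λ we get {λ}. So FIRST(J) = {λ, b, h}.
FOLLOW(S) includes $ since S is the start symbol.
FOLLOW(S): in J->S, the suffix after S is empty, so FOLLOW(S) ⊇ FOLLOW(J) = {$, b, h}. Thus FOLLOW(S) = {$, b, h}.
FOLLOW(G): in S->G, the suffix after G is empty, so FOLLOW(G) ⊇ FOLLOW(S) = {$, b, h}. Thus FOLLOW(G) = {$, b, h}.
FOLLOW(J): in S->J J (occurrence 1), J is followed by J with FIRST {λ, b, h}; in S->J J (occurrence 1), the suffix after J is nullable, so FOLLOW(J) ⊇ FOLLOW(S) = {$, b, h}; in S->J J (occurrence 2), the suffix after J is empty, so FOLLOW(J) ⊇ FOLLOW(S) = {$, b, h}. Thus FOLLOW(J) = {$, b, h}.
FOLLOW(N): in S->N, the suffix after N is empty, so FOLLOW(N) ⊇ FOLLOW(S) = {$, b, h}. Thus FOLLOW(N) = {$, b, h}.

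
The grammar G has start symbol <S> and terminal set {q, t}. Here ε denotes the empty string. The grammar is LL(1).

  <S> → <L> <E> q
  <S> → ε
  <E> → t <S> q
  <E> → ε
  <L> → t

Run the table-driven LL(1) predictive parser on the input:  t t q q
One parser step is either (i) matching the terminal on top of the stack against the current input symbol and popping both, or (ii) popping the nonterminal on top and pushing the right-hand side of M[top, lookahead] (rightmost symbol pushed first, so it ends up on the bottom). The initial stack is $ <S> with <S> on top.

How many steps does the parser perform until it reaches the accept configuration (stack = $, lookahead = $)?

8

step 1: stack=$ <S>  input=t t q q $  — expand <S> → <L> <E> q
step 2: stack=$ q <E> <L>  input=t t q q $  — expand <L> → t
step 3: stack=$ q <E> t  input=t t q q $  — match t
step 4: stack=$ q <E>  input=t q q $  — expand <E> → t <S> q
step 5: stack=$ q q <S> t  input=t q q $  — match t
step 6: stack=$ q q <S>  input=q q $  — expand <S> → ε
step 7: stack=$ q q  input=q q $  — match q
step 8: stack=$ q  input=q $  — match q
Accept reached after 8 steps.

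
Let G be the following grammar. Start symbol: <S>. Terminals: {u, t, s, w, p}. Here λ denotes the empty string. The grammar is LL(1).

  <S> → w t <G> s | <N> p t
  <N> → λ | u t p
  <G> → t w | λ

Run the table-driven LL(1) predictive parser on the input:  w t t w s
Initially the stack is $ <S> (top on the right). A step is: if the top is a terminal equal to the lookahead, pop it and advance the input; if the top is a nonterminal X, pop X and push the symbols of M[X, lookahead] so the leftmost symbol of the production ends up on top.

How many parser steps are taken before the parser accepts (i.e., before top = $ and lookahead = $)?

7

     Stack        Input        Action
  1  $ <S>        w t t w s $  expand <S> → w t <G> s
  2  $ s <G> t w  w t t w s $  match w
  3  $ s <G> t    t t w s $    match t
  4  $ s <G>      t w s $      expand <G> → t w
  5  $ s w t      t w s $      match t
  6  $ s w        w s $        match w
  7  $ s          s $          match s
Accept reached after 7 steps.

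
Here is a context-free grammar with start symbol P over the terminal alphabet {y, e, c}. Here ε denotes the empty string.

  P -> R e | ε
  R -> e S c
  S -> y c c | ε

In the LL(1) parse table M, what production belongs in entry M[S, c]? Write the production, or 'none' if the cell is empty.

S -> ε

FIRST(R): from R->e S c we get {e}. So FIRST(R) = {e}.
FIRST(S): from S->y c c we get {y}; from S->ε we get {ε}. So FIRST(S) = {ε, y}.
FIRST(P): from P->R e we get {e}; from P->ε we get {ε}. So FIRST(P) = {ε, e}.
FOLLOW(P) includes $ since P is the start symbol.
FOLLOW(S): in R->e S c, S is followed by c with FIRST {c}. Thus FOLLOW(S) = {c}.
For S -> y c c: FIRST(y c c) = {y}, so it goes in M[S, t] for t ∈ {y}.
For S -> ε: FIRST(ε) = {ε}, so it goes in M[S, t] for t ∈ {}; since ε ∈ FIRST, also for every t ∈ FOLLOW(S) = {c}.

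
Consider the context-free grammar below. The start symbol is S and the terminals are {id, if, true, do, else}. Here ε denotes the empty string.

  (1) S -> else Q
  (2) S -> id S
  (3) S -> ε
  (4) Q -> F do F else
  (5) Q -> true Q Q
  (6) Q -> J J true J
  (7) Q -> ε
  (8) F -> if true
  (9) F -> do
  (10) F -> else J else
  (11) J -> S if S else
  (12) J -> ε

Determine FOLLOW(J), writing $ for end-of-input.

FIRST(S) = {ε, else, id}
FIRST(F) = {do, else, if}
FIRST(J) = {ε, else, id, if}  (via S if S else)
FIRST(Q) = {ε, do, else, id, if, true}  (via F do F else, J J true J)
FOLLOW(S) includes $ since S is the start symbol.
FOLLOW(S): in S->id S, the suffix after S is empty (adds nothing new); in J->S if S else (occurrence 1), S is followed by if S else with FIRST {if}; in J->S if S else (occurrence 2), S is followed by else with FIRST {else}. Thus FOLLOW(S) = {$, else, if}.
FOLLOW(Q): in S->else Q, the suffix after Q is empty, so FOLLOW(Q) ⊇ FOLLOW(S) = {$, else, if}; in Q->true Q Q (occurrence 1), Q is followed by Q with FIRST {ε, do, else, id, if, true}; in Q->true Q Q (occurrence 1), the suffix after Q is nullable (adds nothing new); in Q->true Q Q (occurrence 2), the suffix after Q is empty (adds nothing new). Thus FOLLOW(Q) = {$, do, else, id, if, true}.
FOLLOW(F): in Q->F do F else (occurrence 1), F is followed by do F else with FIRST {do}; in Q->F do F else (occurrence 2), F is followed by else with FIRST {else}. Thus FOLLOW(F) = {do, else}.
FOLLOW(J): in Q->J J true J (occurrence 1), J is followed by J true J with FIRST {else, id, if, true}; in Q->J J true J (occurrence 2), J is followed by true J with FIRST {true}; in Q->J J true J (occurrence 3), the suffix after J is empty, so FOLLOW(J) ⊇ FOLLOW(Q) = {$, do, else, id, if, true}; in F->else J else, J is followed by else with FIRST {else}. Thus FOLLOW(J) = {$, do, else, id, if, true}.

{$, do, else, id, if, true}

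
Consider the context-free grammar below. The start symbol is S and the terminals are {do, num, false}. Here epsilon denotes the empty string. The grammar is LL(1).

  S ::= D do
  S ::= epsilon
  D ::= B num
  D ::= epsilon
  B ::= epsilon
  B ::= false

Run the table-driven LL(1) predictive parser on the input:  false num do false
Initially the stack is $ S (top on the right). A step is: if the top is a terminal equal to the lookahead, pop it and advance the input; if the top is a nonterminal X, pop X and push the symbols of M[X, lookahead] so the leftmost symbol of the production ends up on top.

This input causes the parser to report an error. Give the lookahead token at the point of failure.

false

     Stack           Input                 Action
  1  $ S             false num do false $  expand S ::= D do
  2  $ do D          false num do false $  expand D ::= B num
  3  $ do num B      false num do false $  expand B ::= false
  4  $ do num false  false num do false $  match false
  5  $ do num        num do false $        match num
  6  $ do            do false $            match do
  7  $               false $               error: stack empty but input remains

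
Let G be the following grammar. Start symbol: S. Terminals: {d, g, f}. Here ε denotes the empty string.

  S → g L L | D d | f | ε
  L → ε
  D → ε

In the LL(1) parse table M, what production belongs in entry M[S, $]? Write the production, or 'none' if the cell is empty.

S → ε

FIRST(L): from L→ε we get {ε}. So FIRST(L) = {ε}.
FIRST(D): from D→ε we get {ε}. So FIRST(D) = {ε}.
FIRST(S): from S→g L L we get {g}; from S→D d we get {d}; from S→f we get {f}; from S→ε we get {ε}. So FIRST(S) = {ε, d, f, g}.
FOLLOW(S) includes $ since S is the start symbol.
FOLLOW(S): S appears on no right-hand side. Thus FOLLOW(S) = {$}.
For S → g L L: FIRST(g L L) = {g}, so it goes in M[S, t] for t ∈ {g}.
For S → D d: FIRST(D d) = {d}, so it goes in M[S, t] for t ∈ {d}.
For S → f: FIRST(f) = {f}, so it goes in M[S, t] for t ∈ {f}.
For S → ε: FIRST(ε) = {ε}, so it goes in M[S, t] for t ∈ {}; since ε ∈ FIRST, also for every t ∈ FOLLOW(S) = {$}.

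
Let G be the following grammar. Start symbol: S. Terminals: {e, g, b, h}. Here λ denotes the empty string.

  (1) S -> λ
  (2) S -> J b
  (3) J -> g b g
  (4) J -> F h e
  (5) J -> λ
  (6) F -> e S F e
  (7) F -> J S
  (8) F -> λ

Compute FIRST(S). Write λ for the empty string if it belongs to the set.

{λ, b, e, g, h}

FIRST(S) = {λ, b, e, g, h}  (via J b)
FIRST(J) = {λ, b, e, g, h}  (via F h e)
FIRST(F) = {λ, b, e, g, h}  (via J S)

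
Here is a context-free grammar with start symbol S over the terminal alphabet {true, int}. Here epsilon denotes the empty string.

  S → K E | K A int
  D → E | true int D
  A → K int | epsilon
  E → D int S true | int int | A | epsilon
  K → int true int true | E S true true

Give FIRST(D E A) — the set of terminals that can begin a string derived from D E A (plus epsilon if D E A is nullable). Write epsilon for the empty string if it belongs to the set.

FIRST(S) = {int, true}  (via K E, K A int)
FIRST(D) = {epsilon, int, true}  (via E)
FIRST(A) = {epsilon, int, true}  (via K int)
FIRST(E) = {epsilon, int, true}  (via D int S true, A)
FIRST(K) = {int, true}  (via E S true true)
FIRST(D E A): take FIRST of each symbol in turn, carrying on past any symbol whose FIRST contains epsilon; result {epsilon, int, true}.

{epsilon, int, true}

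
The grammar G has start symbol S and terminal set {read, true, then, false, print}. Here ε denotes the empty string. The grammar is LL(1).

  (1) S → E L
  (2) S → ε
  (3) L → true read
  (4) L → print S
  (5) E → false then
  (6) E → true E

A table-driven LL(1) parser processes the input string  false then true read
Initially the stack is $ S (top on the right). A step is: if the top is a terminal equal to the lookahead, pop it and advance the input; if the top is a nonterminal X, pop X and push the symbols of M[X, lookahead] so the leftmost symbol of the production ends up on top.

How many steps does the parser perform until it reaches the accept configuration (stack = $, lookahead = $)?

step 1: stack=$ S  input=false then true read $  — expand S → E L
step 2: stack=$ L E  input=false then true read $  — expand E → false then
step 3: stack=$ L then false  input=false then true read $  — match false
step 4: stack=$ L then  input=then true read $  — match then
step 5: stack=$ L  input=true read $  — expand L → true read
step 6: stack=$ read true  input=true read $  — match true
step 7: stack=$ read  input=read $  — match read
Accept reached after 7 steps.

7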